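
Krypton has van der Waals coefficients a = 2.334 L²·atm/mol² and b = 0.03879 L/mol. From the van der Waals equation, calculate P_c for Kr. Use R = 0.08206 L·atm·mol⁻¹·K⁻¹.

P_c ≈ 57.45 atm

For a van der Waals gas, P_c = a/(27b²).
P_c = 2.334/(27×(0.03879)²) = 2.334/0.040626 = 57.45 atm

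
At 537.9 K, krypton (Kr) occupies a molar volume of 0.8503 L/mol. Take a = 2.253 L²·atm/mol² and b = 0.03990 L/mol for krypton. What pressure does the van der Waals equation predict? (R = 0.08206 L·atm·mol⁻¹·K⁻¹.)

P ≈ 51.35 atm

P = RT/(V_m − b) − a/V_m²
RT/(V_m − b) = (0.08206)(537.9)/(0.8503 − 0.03990) = 44.140/0.81040 = 54.467 atm
a/V_m² = 2.253/(0.8503)² = 3.1161 atm
P = 54.467 − 3.1161 = 51.35 atm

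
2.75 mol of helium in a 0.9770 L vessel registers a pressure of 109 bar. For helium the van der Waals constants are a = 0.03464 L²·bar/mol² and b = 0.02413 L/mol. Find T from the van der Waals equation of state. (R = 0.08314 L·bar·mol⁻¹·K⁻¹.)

T = (P + a n²/V²)(V − nb)/(nR)
P + a n²/V² = 109 + (0.03464)(2.75)²/(0.9770)² = 109.27 bar
V − nb = 0.9770 − (2.75)(0.02413) = 0.91064 L
T = (109.27)(0.91064)/((2.75)(0.08314)) = 435.2 K

T ≈ 435.2 K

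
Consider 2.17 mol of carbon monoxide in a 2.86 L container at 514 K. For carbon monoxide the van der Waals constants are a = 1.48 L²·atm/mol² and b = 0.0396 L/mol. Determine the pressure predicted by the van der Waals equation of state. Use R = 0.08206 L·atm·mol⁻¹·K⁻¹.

P = nRT/(V − nb) − a n²/V²
nRT/(V − nb) = (2.17)(0.08206)(514)/(2.86 − 2.17×0.0396) = 91.528/2.7741 = 32.994 atm
a n²/V² = (1.48)(2.17)²/(2.86)² = 0.85202 atm
P = 32.994 − 0.85202 = 32.14 atm

P ≈ 32.14 atm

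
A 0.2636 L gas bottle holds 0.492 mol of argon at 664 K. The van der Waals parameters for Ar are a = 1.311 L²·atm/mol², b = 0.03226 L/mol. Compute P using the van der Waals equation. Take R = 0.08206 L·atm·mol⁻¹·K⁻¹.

P = nRT/(V − nb) − a n²/V²
nRT/(V − nb) = (0.492)(0.08206)(664)/(0.2636 − 0.492×0.03226) = 26.808/0.24773 = 108.21 atm
a n²/V² = (1.311)(0.492)²/(0.2636)² = 4.5671 atm
P = 108.21 − 4.5671 = 103.6 atm

P ≈ 103.6 atm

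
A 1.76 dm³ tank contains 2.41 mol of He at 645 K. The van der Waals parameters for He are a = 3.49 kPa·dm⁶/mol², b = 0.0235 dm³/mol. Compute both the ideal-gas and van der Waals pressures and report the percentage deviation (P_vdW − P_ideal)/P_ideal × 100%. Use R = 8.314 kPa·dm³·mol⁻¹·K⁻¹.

3.24 %

Ideal: P_ideal = nRT/V = (2.41)(8.314)(645)/1.76 = 7343.01 kPa
vdW: P = nRT/(V − nb) − a n²/V² = 12923.7/1.70337 − 20.2703/3.09760 = 7587.14 − 6.54387 = 7580.60 kPa
% deviation = (7580.60 − 7343.01)/7343.01 × 100% = 3.24%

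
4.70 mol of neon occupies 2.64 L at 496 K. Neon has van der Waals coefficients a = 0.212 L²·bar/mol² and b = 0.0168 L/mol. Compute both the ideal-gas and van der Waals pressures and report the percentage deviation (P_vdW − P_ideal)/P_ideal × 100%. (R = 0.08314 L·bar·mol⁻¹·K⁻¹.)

Ideal: P_ideal = nRT/V = (4.70)(0.08314)(496)/2.64 = 73.4151 bar
vdW: P = nRT/(V − nb) − a n²/V² = 193.816/2.56104 − 4.68308/6.96960 = 75.6786 − 0.671930 = 75.0067 bar
% deviation = (75.0067 − 73.4151)/73.4151 × 100% = 2.17%

2.17 %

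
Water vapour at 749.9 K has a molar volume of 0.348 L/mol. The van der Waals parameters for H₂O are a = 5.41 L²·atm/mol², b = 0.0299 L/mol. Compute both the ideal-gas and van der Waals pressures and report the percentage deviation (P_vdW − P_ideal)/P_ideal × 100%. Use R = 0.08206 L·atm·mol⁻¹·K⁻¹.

-15.86 %

Ideal: P_ideal = RT/V_m = (0.08206)(749.9)/0.348 = 176.830 atm
vdW: P = RT/(V_m − b) − a/V_m² = 61.5368/0.318100 − 5.41/0.121104 = 193.451 − 44.6723 = 148.779 atm
% deviation = (148.779 − 176.830)/176.830 × 100% = -15.86%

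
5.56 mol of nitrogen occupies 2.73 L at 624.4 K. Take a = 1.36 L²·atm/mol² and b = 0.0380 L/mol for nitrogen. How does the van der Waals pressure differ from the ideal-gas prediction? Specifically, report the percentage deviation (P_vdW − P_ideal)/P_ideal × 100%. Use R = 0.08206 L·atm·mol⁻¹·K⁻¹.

Ideal: P_ideal = nRT/V = (5.56)(0.08206)(624.4)/2.73 = 104.353 atm
vdW: P = nRT/(V − nb) − a n²/V² = 284.885/2.51872 − 42.0425/7.45290 = 113.107 − 5.64109 = 107.466 atm
% deviation = (107.466 − 104.353)/104.353 × 100% = 2.98%

2.98 %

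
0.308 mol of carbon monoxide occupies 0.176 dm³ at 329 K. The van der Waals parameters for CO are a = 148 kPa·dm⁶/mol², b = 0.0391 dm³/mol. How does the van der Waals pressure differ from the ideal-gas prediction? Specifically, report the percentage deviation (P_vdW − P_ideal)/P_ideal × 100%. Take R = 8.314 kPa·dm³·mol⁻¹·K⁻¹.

Ideal: P_ideal = nRT/V = (0.308)(8.314)(329)/0.176 = 4786.79 kPa
vdW: P = nRT/(V − nb) − a n²/V² = 842.474/0.163957 − 14.0399/0.0309760 = 5138.38 − 453.251 = 4685.13 kPa
% deviation = (4685.13 − 4786.79)/4786.79 × 100% = -2.12%

-2.12 %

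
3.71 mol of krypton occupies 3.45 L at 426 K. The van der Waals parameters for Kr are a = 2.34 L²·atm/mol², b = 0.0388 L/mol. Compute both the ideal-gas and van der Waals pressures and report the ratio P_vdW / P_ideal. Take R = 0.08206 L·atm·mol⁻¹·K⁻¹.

Ideal: P_ideal = nRT/V = (3.71)(0.08206)(426)/3.45 = 37.5920 atm
vdW: P = nRT/(V − nb) − a n²/V² = 129.693/3.30605 − 32.2080/11.9025 = 39.2290 − 2.70599 = 36.5230 atm
Ratio = 36.5230/37.5920 = 0.9716

P_vdW / P_ideal ≈ 0.9716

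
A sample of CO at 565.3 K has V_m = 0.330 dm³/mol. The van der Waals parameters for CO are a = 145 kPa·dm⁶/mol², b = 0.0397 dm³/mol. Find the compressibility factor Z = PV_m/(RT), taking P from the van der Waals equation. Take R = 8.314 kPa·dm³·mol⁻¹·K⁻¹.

Z ≈ 1.043

P = RT/(V_m − b) − a/V_m² = (8.314)(565.3)/(0.330 − 0.0397) − 145/(0.330)²
  = 4699.9/0.29030 − 1331.5 = 16190 − 1331.5 = 14859 kPa
Z = PV_m/(RT) = (14859)(0.330)/((8.314)(565.3)) = 4903.5/4699.9 = 1.043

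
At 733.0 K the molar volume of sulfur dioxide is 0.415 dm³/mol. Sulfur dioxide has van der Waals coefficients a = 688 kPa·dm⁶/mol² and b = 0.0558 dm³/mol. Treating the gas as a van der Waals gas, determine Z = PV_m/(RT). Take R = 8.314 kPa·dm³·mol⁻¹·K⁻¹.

P = RT/(V_m − b) − a/V_m² = (8.314)(733.0)/(0.415 − 0.0558) − 688/(0.415)²
  = 6094.2/0.35920 − 3994.8 = 16966 − 3994.8 = 12971 kPa
Z = PV_m/(RT) = (12971)(0.415)/((8.314)(733.0)) = 5383.0/6094.2 = 0.8833

Z ≈ 0.8833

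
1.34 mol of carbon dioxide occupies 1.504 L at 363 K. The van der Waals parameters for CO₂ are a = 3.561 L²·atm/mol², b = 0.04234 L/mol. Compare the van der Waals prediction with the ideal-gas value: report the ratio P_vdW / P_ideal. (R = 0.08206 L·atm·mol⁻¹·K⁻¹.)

Ideal: P_ideal = nRT/V = (1.34)(0.08206)(363)/1.504 = 26.5396 atm
vdW: P = nRT/(V − nb) − a n²/V² = 39.9156/1.44726 − 6.39413/2.26202 = 27.5801 − 2.82673 = 24.7534 atm
Ratio = 24.7534/26.5396 = 0.9327

P_vdW / P_ideal ≈ 0.9327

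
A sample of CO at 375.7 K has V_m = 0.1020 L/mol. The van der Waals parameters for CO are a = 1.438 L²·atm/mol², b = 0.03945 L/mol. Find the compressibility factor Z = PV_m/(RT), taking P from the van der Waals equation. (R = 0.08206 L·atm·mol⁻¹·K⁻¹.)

Z ≈ 1.173

P = RT/(V_m − b) − a/V_m² = (0.08206)(375.7)/(0.1020 − 0.03945) − 1.438/(0.1020)²
  = 30.830/0.062550 − 138.22 = 492.89 − 138.22 = 354.67 atm
Z = PV_m/(RT) = (354.67)(0.1020)/((0.08206)(375.7)) = 36.176/30.830 = 1.173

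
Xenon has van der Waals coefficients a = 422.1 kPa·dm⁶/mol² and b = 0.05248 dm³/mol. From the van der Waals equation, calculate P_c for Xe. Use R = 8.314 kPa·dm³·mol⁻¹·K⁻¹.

For a van der Waals gas, P_c = a/(27b²).
P_c = 422.1/(27×(0.05248)²) = 422.1/0.074362 = 5676 kPa

P_c ≈ 5676 kPa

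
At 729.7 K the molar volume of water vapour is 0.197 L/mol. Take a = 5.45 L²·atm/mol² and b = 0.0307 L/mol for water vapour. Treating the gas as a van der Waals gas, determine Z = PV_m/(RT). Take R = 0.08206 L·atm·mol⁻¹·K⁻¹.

Z ≈ 0.7226

P = RT/(V_m − b) − a/V_m² = (0.08206)(729.7)/(0.197 − 0.0307) − 5.45/(0.197)²
  = 59.879/0.16630 − 140.43 = 360.07 − 140.43 = 219.64 atm
Z = PV_m/(RT) = (219.64)(0.197)/((0.08206)(729.7)) = 43.269/59.879 = 0.7226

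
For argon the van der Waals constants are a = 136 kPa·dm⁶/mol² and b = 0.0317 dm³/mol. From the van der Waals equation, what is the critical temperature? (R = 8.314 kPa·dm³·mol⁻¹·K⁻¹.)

For a van der Waals gas, T_c = 8a/(27Rb).
T_c = 8×136/(27×8.314×0.0317) = 1088.0/7.1160 = 152.9 K

T_c ≈ 152.9 K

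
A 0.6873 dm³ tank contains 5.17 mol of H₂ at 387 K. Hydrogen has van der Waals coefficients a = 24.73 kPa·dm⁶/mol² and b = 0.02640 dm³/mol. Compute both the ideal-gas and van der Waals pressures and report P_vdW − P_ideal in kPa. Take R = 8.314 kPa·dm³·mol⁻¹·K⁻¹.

ΔP ≈ 4598 kPa

Ideal: P_ideal = nRT/V = (5.17)(8.314)(387)/0.6873 = 24202.8 kPa
vdW: P = nRT/(V − nb) − a n²/V² = 16634.6/0.550812 − 661.006/0.472381 = 30200.1 − 1399.31 = 28800.8 kPa
ΔP = 28800.8 − 24202.8 = 4598 kPa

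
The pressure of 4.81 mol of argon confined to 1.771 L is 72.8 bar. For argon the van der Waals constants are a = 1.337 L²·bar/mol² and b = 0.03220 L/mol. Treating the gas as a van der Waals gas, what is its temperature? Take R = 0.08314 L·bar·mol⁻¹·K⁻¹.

T = (P + a n²/V²)(V − nb)/(nR)
P + a n²/V² = 72.8 + (1.337)(4.81)²/(1.771)² = 82.662 bar
V − nb = 1.771 − (4.81)(0.03220) = 1.6161 L
T = (82.662)(1.6161)/((4.81)(0.08314)) = 334.1 K

T ≈ 334.1 K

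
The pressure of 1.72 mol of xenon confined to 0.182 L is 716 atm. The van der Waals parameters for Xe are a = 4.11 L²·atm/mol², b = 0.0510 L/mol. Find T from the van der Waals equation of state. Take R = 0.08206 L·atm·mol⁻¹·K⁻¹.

T ≈ 723.5 K

T = (P + a n²/V²)(V − nb)/(nR)
P + a n²/V² = 716 + (4.11)(1.72)²/(0.182)² = 1083.1 atm
V − nb = 0.182 − (1.72)(0.0510) = 0.094280 L
T = (1083.1)(0.094280)/((1.72)(0.08206)) = 723.5 K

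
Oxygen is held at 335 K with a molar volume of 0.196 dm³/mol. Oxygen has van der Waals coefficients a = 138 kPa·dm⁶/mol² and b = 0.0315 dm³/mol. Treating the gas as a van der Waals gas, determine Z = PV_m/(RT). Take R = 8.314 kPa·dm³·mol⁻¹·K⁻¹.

Z ≈ 0.9387

P = RT/(V_m − b) − a/V_m² = (8.314)(335)/(0.196 − 0.0315) − 138/(0.196)²
  = 2785.2/0.16450 − 3592.3 = 16931 − 3592.3 = 13339 kPa
Z = PV_m/(RT) = (13339)(0.196)/((8.314)(335)) = 2614.4/2785.2 = 0.9387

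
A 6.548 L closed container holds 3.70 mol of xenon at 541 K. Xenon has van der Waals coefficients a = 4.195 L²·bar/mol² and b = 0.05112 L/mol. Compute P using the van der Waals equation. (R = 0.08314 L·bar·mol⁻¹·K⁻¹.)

P ≈ 24.83 bar

P = nRT/(V − nb) − a n²/V²
nRT/(V − nb) = (3.70)(0.08314)(541)/(6.548 − 3.70×0.05112) = 166.42/6.3589 = 26.171 bar
a n²/V² = (4.195)(3.70)²/(6.548)² = 1.3394 bar
P = 26.171 − 1.3394 = 24.83 bar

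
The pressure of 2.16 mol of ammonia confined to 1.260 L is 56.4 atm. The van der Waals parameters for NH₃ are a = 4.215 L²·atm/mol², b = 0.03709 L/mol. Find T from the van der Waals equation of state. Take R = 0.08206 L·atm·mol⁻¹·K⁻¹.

T = (P + a n²/V²)(V − nb)/(nR)
P + a n²/V² = 56.4 + (4.215)(2.16)²/(1.260)² = 68.787 atm
V − nb = 1.260 − (2.16)(0.03709) = 1.1799 L
T = (68.787)(1.1799)/((2.16)(0.08206)) = 457.9 K

T ≈ 457.9 K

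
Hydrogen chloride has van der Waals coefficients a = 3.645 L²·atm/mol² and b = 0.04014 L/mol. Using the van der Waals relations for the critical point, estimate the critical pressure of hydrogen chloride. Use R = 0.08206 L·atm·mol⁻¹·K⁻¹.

P_c ≈ 83.79 atm

For a van der Waals gas, P_c = a/(27b²).
P_c = 3.645/(27×(0.04014)²) = 3.645/0.043503 = 83.79 atm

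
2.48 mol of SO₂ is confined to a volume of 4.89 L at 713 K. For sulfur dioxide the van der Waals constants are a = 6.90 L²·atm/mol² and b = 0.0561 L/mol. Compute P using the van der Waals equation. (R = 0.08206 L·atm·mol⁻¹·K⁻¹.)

P = nRT/(V − nb) − a n²/V²
nRT/(V − nb) = (2.48)(0.08206)(713)/(4.89 − 2.48×0.0561) = 145.10/4.7509 = 30.542 atm
a n²/V² = (6.90)(2.48)²/(4.89)² = 1.7747 atm
P = 30.542 − 1.7747 = 28.77 atm

P ≈ 28.77 atm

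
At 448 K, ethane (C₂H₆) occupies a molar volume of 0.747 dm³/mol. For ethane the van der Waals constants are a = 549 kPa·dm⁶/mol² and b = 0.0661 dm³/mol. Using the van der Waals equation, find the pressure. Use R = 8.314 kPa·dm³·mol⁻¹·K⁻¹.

P = RT/(V_m − b) − a/V_m²
RT/(V_m − b) = (8.314)(448)/(0.747 − 0.0661) = 3724.7/0.68090 = 5470.3 kPa
a/V_m² = 549/(0.747)² = 983.86 kPa
P = 5470.3 − 983.86 = 4486 kPa

P ≈ 4486 kPa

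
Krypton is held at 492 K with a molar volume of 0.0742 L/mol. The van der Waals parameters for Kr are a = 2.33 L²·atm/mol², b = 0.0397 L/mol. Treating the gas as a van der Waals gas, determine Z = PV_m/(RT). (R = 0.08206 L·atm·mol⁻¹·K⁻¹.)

P = RT/(V_m − b) − a/V_m² = (0.08206)(492)/(0.0742 − 0.0397) − 2.33/(0.0742)²
  = 40.374/0.034500 − 423.20 = 1170.3 − 423.20 = 747.1 atm
Z = PV_m/(RT) = (747.1)(0.0742)/((0.08206)(492)) = 55.435/40.374 = 1.373

Z ≈ 1.373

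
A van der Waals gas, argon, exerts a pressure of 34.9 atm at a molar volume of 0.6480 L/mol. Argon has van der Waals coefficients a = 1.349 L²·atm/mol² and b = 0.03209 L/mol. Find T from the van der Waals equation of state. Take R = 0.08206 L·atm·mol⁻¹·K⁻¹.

T ≈ 286.1 K

T = (P + a/V_m²)(V_m − b)/R
P + a/V_m² = 34.9 + 1.349/(0.6480)² = 38.113 atm
V_m − b = 0.6480 − 0.03209 = 0.61591 L/mol
T = (38.113)(0.61591)/0.08206 = 286.1 K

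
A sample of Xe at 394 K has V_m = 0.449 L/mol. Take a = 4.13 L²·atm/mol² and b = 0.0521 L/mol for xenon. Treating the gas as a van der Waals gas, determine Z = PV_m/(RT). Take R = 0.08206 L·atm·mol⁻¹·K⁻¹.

Z ≈ 0.8468

P = RT/(V_m − b) − a/V_m² = (0.08206)(394)/(0.449 − 0.0521) − 4.13/(0.449)²
  = 32.332/0.39690 − 20.486 = 81.461 − 20.486 = 60.975 atm
Z = PV_m/(RT) = (60.975)(0.449)/((0.08206)(394)) = 27.378/32.332 = 0.8468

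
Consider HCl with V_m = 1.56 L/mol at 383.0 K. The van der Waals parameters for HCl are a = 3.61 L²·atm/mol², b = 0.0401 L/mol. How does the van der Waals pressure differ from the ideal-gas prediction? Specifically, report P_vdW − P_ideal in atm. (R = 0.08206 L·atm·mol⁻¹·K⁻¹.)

ΔP ≈ -0.952 atm

Ideal: P_ideal = RT/V_m = (0.08206)(383.0)/1.56 = 20.1468 atm
vdW: P = RT/(V_m − b) − a/V_m² = 31.4290/1.51990 − 3.61/2.43360 = 20.6783 − 1.48340 = 19.1949 atm
ΔP = 19.1949 − 20.1468 = -0.952 atm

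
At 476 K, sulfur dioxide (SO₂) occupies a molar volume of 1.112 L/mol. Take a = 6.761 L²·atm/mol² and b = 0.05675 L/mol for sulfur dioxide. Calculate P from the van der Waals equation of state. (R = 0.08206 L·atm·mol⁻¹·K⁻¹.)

P = RT/(V_m − b) − a/V_m²
RT/(V_m − b) = (0.08206)(476)/(1.112 − 0.05675) = 39.061/1.0553 = 37.014 atm
a/V_m² = 6.761/(1.112)² = 5.4677 atm
P = 37.014 − 5.4677 = 31.55 atm

P ≈ 31.55 atm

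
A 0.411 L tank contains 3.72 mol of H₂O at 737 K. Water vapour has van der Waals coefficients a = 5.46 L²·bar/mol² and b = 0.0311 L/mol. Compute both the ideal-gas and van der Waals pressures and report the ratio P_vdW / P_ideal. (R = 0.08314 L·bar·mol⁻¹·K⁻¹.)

Ideal: P_ideal = nRT/V = (3.72)(0.08314)(737)/0.411 = 554.598 bar
vdW: P = nRT/(V − nb) − a n²/V² = 227.940/0.295308 − 75.5577/0.168921 = 771.872 − 447.296 = 324.576 bar
Ratio = 324.576/554.598 = 0.5852

P_vdW / P_ideal ≈ 0.5852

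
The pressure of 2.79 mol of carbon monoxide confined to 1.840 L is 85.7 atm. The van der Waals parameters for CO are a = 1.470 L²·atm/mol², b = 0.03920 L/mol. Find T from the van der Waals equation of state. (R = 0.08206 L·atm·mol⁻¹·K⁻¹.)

T = (P + a n²/V²)(V − nb)/(nR)
P + a n²/V² = 85.7 + (1.470)(2.79)²/(1.840)² = 89.080 atm
V − nb = 1.840 − (2.79)(0.03920) = 1.7306 L
T = (89.080)(1.7306)/((2.79)(0.08206)) = 673.4 K

T ≈ 673.4 K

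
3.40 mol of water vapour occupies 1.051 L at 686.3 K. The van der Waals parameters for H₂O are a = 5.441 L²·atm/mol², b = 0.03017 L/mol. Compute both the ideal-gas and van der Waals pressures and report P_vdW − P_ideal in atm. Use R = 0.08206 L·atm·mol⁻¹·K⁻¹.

Ideal: P_ideal = nRT/V = (3.40)(0.08206)(686.3)/1.051 = 182.189 atm
vdW: P = nRT/(V − nb) − a n²/V² = 191.480/0.948422 − 62.8980/1.10460 = 201.893 − 56.9419 = 144.951 atm
ΔP = 144.951 − 182.189 = -37.24 atm

ΔP ≈ -37.24 atm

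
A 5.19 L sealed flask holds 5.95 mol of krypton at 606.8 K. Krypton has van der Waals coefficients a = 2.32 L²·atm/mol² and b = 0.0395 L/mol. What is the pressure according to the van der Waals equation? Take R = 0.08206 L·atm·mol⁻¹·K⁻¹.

P = nRT/(V − nb) − a n²/V²
nRT/(V − nb) = (5.95)(0.08206)(606.8)/(5.19 − 5.95×0.0395) = 296.27/4.9550 = 59.792 atm
a n²/V² = (2.32)(5.95)²/(5.19)² = 3.0492 atm
P = 59.792 − 3.0492 = 56.74 atm

P ≈ 56.74 atm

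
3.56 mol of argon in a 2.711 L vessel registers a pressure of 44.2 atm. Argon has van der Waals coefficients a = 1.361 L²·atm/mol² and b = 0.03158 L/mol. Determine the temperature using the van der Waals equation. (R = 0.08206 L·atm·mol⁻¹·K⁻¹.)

T = (P + a n²/V²)(V − nb)/(nR)
P + a n²/V² = 44.2 + (1.361)(3.56)²/(2.711)² = 46.547 atm
V − nb = 2.711 − (3.56)(0.03158) = 2.5986 L
T = (46.547)(2.5986)/((3.56)(0.08206)) = 414.0 K

T ≈ 414.0 K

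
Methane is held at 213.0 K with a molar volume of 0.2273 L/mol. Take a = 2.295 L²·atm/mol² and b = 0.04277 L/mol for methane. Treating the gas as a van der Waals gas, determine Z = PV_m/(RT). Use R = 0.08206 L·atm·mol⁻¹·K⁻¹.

Z ≈ 0.6541

P = RT/(V_m − b) − a/V_m² = (0.08206)(213.0)/(0.2273 − 0.04277) − 2.295/(0.2273)²
  = 17.479/0.18453 − 44.421 = 94.722 − 44.421 = 50.301 atm
Z = PV_m/(RT) = (50.301)(0.2273)/((0.08206)(213.0)) = 11.433/17.479 = 0.6541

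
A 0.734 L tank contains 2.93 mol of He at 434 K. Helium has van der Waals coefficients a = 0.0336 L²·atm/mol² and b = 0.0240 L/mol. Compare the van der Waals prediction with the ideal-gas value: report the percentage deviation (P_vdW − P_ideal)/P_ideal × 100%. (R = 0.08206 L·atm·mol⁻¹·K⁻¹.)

10.22 %

Ideal: P_ideal = nRT/V = (2.93)(0.08206)(434)/0.734 = 142.165 atm
vdW: P = nRT/(V − nb) − a n²/V² = 104.349/0.663680 − 0.288453/0.538756 = 157.228 − 0.535406 = 156.693 atm
% deviation = (156.693 − 142.165)/142.165 × 100% = 10.22%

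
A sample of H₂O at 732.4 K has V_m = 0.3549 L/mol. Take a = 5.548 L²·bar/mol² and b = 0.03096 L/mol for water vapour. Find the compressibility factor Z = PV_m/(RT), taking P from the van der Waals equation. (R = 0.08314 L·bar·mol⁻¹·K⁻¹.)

Z ≈ 0.8388

P = RT/(V_m − b) − a/V_m² = (0.08314)(732.4)/(0.3549 − 0.03096) − 5.548/(0.3549)²
  = 60.892/0.32394 − 44.048 = 187.97 − 44.048 = 143.92 bar
Z = PV_m/(RT) = (143.92)(0.3549)/((0.08314)(732.4)) = 51.077/60.892 = 0.8388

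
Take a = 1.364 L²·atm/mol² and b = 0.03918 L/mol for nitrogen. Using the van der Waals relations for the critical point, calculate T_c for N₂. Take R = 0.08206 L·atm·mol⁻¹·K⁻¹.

T_c ≈ 125.7 K

For a van der Waals gas, T_c = 8a/(27Rb).
T_c = 8×1.364/(27×0.08206×0.03918) = 10.912/0.086808 = 125.7 K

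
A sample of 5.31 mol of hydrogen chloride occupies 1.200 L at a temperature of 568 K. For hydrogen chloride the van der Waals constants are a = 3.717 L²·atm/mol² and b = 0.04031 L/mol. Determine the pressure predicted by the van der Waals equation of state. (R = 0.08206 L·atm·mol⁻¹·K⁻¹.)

P = nRT/(V − nb) − a n²/V²
nRT/(V − nb) = (5.31)(0.08206)(568)/(1.200 − 5.31×0.04031) = 247.50/0.98595 = 251.03 atm
a n²/V² = (3.717)(5.31)²/(1.200)² = 72.781 atm
P = 251.03 − 72.781 = 178.2 atm

P ≈ 178.2 atm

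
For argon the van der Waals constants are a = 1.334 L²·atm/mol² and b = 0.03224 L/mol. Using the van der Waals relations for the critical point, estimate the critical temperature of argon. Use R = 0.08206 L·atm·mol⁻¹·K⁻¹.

For a van der Waals gas, T_c = 8a/(27Rb).
T_c = 8×1.334/(27×0.08206×0.03224) = 10.672/0.071432 = 149.4 K

T_c ≈ 149.4 K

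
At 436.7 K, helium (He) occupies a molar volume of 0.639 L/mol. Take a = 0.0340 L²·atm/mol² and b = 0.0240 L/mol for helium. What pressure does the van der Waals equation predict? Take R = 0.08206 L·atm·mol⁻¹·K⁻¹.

P = RT/(V_m − b) − a/V_m²
RT/(V_m − b) = (0.08206)(436.7)/(0.639 − 0.0240) = 35.836/0.61500 = 58.270 atm
a/V_m² = 0.0340/(0.639)² = 0.083268 atm
P = 58.270 − 0.083268 = 58.19 atm

P ≈ 58.19 atm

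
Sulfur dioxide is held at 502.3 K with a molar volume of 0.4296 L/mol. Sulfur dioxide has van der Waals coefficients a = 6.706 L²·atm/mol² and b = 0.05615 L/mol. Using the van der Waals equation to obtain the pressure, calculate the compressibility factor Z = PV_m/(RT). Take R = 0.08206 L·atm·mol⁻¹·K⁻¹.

P = RT/(V_m − b) − a/V_m² = (0.08206)(502.3)/(0.4296 − 0.05615) − 6.706/(0.4296)²
  = 41.219/0.37345 − 36.336 = 110.37 − 36.336 = 74.03 atm
Z = PV_m/(RT) = (74.03)(0.4296)/((0.08206)(502.3)) = 31.803/41.219 = 0.7716

Z ≈ 0.7716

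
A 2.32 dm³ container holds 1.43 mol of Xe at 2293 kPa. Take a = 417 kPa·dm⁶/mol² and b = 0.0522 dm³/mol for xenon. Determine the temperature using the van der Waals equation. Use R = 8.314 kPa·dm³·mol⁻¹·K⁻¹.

T ≈ 463.0 K

T = (P + a n²/V²)(V − nb)/(nR)
P + a n²/V² = 2293 + (417)(1.43)²/(2.32)² = 2451.4 kPa
V − nb = 2.32 − (1.43)(0.0522) = 2.2454 dm³
T = (2451.4)(2.2454)/((1.43)(8.314)) = 463.0 K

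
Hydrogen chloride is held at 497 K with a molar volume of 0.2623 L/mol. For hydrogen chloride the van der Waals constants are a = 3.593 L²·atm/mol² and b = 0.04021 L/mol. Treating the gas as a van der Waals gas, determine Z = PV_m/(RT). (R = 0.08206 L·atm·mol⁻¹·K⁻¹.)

P = RT/(V_m − b) − a/V_m² = (0.08206)(497)/(0.2623 − 0.04021) − 3.593/(0.2623)²
  = 40.784/0.22209 − 52.223 = 183.64 − 52.223 = 131.42 atm
Z = PV_m/(RT) = (131.42)(0.2623)/((0.08206)(497)) = 34.471/40.784 = 0.8452

Z ≈ 0.8452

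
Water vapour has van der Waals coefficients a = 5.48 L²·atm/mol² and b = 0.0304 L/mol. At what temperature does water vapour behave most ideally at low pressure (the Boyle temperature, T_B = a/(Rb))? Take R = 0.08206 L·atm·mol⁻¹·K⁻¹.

For a van der Waals gas the second virial coefficient B₂ = b − a/(RT) vanishes at T_B = a/(Rb).
T_B = 5.48/(0.08206×0.0304) = 5.48/0.0024946 = 2197 K

T_B ≈ 2197 K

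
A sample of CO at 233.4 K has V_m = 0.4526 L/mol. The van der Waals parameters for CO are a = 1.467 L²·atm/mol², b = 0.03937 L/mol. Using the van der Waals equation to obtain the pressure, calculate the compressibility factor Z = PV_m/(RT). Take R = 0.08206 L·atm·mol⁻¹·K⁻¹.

P = RT/(V_m − b) − a/V_m² = (0.08206)(233.4)/(0.4526 − 0.03937) − 1.467/(0.4526)²
  = 19.153/0.41323 − 7.1615 = 46.349 − 7.1615 = 39.188 atm
Z = PV_m/(RT) = (39.188)(0.4526)/((0.08206)(233.4)) = 17.736/19.153 = 0.9260

Z ≈ 0.9260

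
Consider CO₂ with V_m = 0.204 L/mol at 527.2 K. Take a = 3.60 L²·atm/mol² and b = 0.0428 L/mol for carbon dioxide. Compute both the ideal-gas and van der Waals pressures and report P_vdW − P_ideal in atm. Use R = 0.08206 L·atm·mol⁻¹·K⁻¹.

ΔP ≈ -30.20 atm

Ideal: P_ideal = RT/V_m = (0.08206)(527.2)/0.204 = 212.069 atm
vdW: P = RT/(V_m − b) − a/V_m² = 43.2620/0.161200 − 3.60/0.0416160 = 268.375 − 86.5052 = 181.870 atm
ΔP = 181.870 − 212.069 = -30.20 atm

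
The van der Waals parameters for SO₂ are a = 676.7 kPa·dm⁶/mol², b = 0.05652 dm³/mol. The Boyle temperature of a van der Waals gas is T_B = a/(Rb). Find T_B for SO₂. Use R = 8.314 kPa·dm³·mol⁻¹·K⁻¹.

For a van der Waals gas the second virial coefficient B₂ = b − a/(RT) vanishes at T_B = a/(Rb).
T_B = 676.7/(8.314×0.05652) = 676.7/0.46991 = 1440 K

T_B ≈ 1440 K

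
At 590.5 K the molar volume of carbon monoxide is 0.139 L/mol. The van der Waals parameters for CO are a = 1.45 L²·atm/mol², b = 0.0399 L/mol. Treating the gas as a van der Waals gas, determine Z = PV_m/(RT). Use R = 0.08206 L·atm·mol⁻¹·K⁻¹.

P = RT/(V_m − b) − a/V_m² = (0.08206)(590.5)/(0.139 − 0.0399) − 1.45/(0.139)²
  = 48.456/0.099100 − 75.048 = 488.96 − 75.048 = 413.91 atm
Z = PV_m/(RT) = (413.91)(0.139)/((0.08206)(590.5)) = 57.533/48.456 = 1.187

Z ≈ 1.187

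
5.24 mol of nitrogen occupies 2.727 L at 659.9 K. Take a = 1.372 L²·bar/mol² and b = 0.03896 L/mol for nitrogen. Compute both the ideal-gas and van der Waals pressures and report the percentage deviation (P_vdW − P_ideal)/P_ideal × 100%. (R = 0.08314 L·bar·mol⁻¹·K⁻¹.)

Ideal: P_ideal = nRT/V = (5.24)(0.08314)(659.9)/2.727 = 105.423 bar
vdW: P = nRT/(V − nb) − a n²/V² = 287.488/2.52285 − 37.6718/7.43653 = 113.954 − 5.06578 = 108.888 bar
% deviation = (108.888 − 105.423)/105.423 × 100% = 3.29%

3.29 %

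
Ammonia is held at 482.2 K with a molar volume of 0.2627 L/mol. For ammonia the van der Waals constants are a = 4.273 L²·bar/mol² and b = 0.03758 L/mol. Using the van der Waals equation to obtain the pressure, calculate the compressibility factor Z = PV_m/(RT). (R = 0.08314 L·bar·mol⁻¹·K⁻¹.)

P = RT/(V_m − b) − a/V_m² = (0.08314)(482.2)/(0.2627 − 0.03758) − 4.273/(0.2627)²
  = 40.090/0.22512 − 61.917 = 178.08 − 61.917 = 116.16 bar
Z = PV_m/(RT) = (116.16)(0.2627)/((0.08314)(482.2)) = 30.515/40.090 = 0.7612

Z ≈ 0.7612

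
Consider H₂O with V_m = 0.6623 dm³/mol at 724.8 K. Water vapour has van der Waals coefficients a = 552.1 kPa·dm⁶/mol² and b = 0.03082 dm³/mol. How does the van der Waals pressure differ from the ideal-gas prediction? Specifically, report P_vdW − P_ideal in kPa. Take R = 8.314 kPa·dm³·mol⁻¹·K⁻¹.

ΔP ≈ -814.6 kPa

Ideal: P_ideal = RT/V_m = (8.314)(724.8)/0.6623 = 9098.58 kPa
vdW: P = RT/(V_m − b) − a/V_m² = 6025.99/0.631480 − 552.1/0.438641 = 9542.65 − 1258.66 = 8283.99 kPa
ΔP = 8283.99 − 9098.58 = -814.6 kPa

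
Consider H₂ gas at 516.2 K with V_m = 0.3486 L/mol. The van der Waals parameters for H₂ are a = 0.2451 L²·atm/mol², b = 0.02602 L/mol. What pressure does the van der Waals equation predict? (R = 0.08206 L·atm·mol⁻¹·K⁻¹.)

P = RT/(V_m − b) − a/V_m²
RT/(V_m − b) = (0.08206)(516.2)/(0.3486 − 0.02602) = 42.359/0.32258 = 131.31 atm
a/V_m² = 0.2451/(0.3486)² = 2.0169 atm
P = 131.31 − 2.0169 = 129.3 atm

P ≈ 129.3 atm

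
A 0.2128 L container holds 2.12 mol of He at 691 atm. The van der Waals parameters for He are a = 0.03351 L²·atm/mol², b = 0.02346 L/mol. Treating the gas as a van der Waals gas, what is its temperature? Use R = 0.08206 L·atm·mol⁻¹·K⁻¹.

T ≈ 650.8 K

T = (P + a n²/V²)(V − nb)/(nR)
P + a n²/V² = 691 + (0.03351)(2.12)²/(0.2128)² = 694.33 atm
V − nb = 0.2128 − (2.12)(0.02346) = 0.16306 L
T = (694.33)(0.16306)/((2.12)(0.08206)) = 650.8 K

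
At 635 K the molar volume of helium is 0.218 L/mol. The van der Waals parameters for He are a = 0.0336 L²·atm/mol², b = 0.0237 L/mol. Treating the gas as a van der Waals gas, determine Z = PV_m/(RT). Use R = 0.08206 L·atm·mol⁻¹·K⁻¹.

Z ≈ 1.119

P = RT/(V_m − b) − a/V_m² = (0.08206)(635)/(0.218 − 0.0237) − 0.0336/(0.218)²
  = 52.108/0.19430 − 0.70701 = 268.18 − 0.70701 = 267.47 atm
Z = PV_m/(RT) = (267.47)(0.218)/((0.08206)(635)) = 58.308/52.108 = 1.119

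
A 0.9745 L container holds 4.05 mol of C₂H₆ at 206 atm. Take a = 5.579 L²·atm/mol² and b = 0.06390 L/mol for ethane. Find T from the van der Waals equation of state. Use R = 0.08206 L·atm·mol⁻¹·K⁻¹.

T ≈ 651.1 K

T = (P + a n²/V²)(V − nb)/(nR)
P + a n²/V² = 206 + (5.579)(4.05)²/(0.9745)² = 302.36 atm
V − nb = 0.9745 − (4.05)(0.06390) = 0.71571 L
T = (302.36)(0.71571)/((4.05)(0.08206)) = 651.1 K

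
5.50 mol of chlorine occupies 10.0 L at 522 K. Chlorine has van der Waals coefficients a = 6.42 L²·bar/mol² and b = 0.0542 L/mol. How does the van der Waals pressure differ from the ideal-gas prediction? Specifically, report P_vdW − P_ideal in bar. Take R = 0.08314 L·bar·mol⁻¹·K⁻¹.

ΔP ≈ -1.209 bar

Ideal: P_ideal = nRT/V = (5.50)(0.08314)(522)/10.0 = 23.8695 bar
vdW: P = nRT/(V − nb) − a n²/V² = 238.695/9.70190 − 194.205/100.000 = 24.6029 − 1.94205 = 22.6609 bar
ΔP = 22.6609 − 23.8695 = -1.209 bar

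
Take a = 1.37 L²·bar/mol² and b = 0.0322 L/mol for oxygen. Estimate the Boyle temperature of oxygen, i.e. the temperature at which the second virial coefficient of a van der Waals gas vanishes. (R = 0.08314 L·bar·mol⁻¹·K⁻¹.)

T_B ≈ 511.7 K

For a van der Waals gas the second virial coefficient B₂ = b − a/(RT) vanishes at T_B = a/(Rb).
T_B = 1.37/(0.08314×0.0322) = 1.37/0.0026771 = 511.7 K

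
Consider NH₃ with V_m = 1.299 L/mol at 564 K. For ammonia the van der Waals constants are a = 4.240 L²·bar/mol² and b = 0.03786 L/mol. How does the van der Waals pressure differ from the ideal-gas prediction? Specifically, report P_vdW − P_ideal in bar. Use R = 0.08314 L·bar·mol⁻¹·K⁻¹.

ΔP ≈ -1.429 bar

Ideal: P_ideal = RT/V_m = (0.08314)(564)/1.299 = 36.0977 bar
vdW: P = RT/(V_m − b) − a/V_m² = 46.8910/1.26114 − 4.240/1.68740 = 37.1814 − 2.51274 = 34.6687 bar
ΔP = 34.6687 − 36.0977 = -1.429 bar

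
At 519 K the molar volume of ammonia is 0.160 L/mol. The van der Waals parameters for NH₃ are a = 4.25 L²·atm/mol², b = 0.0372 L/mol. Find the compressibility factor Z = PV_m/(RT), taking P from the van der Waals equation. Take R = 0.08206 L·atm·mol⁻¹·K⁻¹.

P = RT/(V_m − b) − a/V_m² = (0.08206)(519)/(0.160 − 0.0372) − 4.25/(0.160)²
  = 42.589/0.12280 − 166.02 = 346.82 − 166.02 = 180.80 atm
Z = PV_m/(RT) = (180.80)(0.160)/((0.08206)(519)) = 28.928/42.589 = 0.6792

Z ≈ 0.6792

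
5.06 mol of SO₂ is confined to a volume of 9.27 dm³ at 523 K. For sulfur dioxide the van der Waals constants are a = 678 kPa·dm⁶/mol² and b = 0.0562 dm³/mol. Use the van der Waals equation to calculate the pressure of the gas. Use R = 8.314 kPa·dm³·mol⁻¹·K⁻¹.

P ≈ 2247 kPa

P = nRT/(V − nb) − a n²/V²
nRT/(V − nb) = (5.06)(8.314)(523)/(9.27 − 5.06×0.0562) = 22002/8.9856 = 2448.6 kPa
a n²/V² = (678)(5.06)²/(9.27)² = 202.01 kPa
P = 2448.6 − 202.01 = 2247 kPa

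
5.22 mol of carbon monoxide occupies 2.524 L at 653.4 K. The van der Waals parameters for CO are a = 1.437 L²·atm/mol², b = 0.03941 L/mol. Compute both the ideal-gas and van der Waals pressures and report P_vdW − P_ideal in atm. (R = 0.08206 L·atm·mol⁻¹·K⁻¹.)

ΔP ≈ 3.69 atm

Ideal: P_ideal = nRT/V = (5.22)(0.08206)(653.4)/2.524 = 110.890 atm
vdW: P = nRT/(V − nb) − a n²/V² = 279.886/2.31828 − 39.1560/6.37058 = 120.730 − 6.14638 = 114.584 atm
ΔP = 114.584 − 110.890 = 3.69 atm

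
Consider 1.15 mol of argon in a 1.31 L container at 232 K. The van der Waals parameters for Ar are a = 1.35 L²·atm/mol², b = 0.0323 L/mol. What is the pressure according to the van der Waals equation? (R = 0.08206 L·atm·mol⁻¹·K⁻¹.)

P ≈ 16.16 atm

P = nRT/(V − nb) − a n²/V²
nRT/(V − nb) = (1.15)(0.08206)(232)/(1.31 − 1.15×0.0323) = 21.894/1.2729 = 17.200 atm
a n²/V² = (1.35)(1.15)²/(1.31)² = 1.0404 atm
P = 17.200 − 1.0404 = 16.16 atm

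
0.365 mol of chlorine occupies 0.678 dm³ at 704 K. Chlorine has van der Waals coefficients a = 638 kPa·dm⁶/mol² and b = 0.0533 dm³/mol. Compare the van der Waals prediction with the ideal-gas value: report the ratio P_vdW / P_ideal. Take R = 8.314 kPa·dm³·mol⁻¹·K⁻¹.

P_vdW / P_ideal ≈ 0.9709

Ideal: P_ideal = nRT/V = (0.365)(8.314)(704)/0.678 = 3150.98 kPa
vdW: P = nRT/(V − nb) − a n²/V² = 2136.37/0.658546 − 84.9976/0.459684 = 3244.07 − 184.904 = 3059.17 kPa
Ratio = 3059.17/3150.98 = 0.9709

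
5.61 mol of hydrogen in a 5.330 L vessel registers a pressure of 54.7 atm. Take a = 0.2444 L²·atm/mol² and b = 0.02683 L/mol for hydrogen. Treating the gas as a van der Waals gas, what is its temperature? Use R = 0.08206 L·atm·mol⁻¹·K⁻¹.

T ≈ 618.5 K

T = (P + a n²/V²)(V − nb)/(nR)
P + a n²/V² = 54.7 + (0.2444)(5.61)²/(5.330)² = 54.971 atm
V − nb = 5.330 − (5.61)(0.02683) = 5.1795 L
T = (54.971)(5.1795)/((5.61)(0.08206)) = 618.5 K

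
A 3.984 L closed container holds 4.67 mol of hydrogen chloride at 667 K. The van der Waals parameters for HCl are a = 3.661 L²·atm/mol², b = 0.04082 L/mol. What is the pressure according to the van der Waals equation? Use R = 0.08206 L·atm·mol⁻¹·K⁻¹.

P ≈ 62.35 atm

P = nRT/(V − nb) − a n²/V²
nRT/(V − nb) = (4.67)(0.08206)(667)/(3.984 − 4.67×0.04082) = 255.61/3.7934 = 67.383 atm
a n²/V² = (3.661)(4.67)²/(3.984)² = 5.0303 atm
P = 67.383 − 5.0303 = 62.35 atm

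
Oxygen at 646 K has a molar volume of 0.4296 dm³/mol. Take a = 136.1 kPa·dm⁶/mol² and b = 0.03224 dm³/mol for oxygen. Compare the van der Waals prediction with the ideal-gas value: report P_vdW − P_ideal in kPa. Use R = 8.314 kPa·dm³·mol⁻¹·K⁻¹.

Ideal: P_ideal = RT/V_m = (8.314)(646)/0.4296 = 12502.0 kPa
vdW: P = RT/(V_m − b) − a/V_m² = 5370.84/0.397360 − 136.1/0.184556 = 13516.3 − 737.446 = 12778.9 kPa
ΔP = 12778.9 − 12502.0 = 277 kPa

ΔP ≈ 277 kPa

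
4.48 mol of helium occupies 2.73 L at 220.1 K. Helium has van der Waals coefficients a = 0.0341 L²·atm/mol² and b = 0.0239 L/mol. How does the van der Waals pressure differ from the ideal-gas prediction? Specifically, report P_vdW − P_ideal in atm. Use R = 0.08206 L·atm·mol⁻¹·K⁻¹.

Ideal: P_ideal = nRT/V = (4.48)(0.08206)(220.1)/2.73 = 29.6392 atm
vdW: P = nRT/(V − nb) − a n²/V² = 80.9151/2.62293 − 0.684401/7.45290 = 30.8491 − 0.0918302 = 30.7573 atm
ΔP = 30.7573 − 29.6392 = 1.118 atm

ΔP ≈ 1.118 atm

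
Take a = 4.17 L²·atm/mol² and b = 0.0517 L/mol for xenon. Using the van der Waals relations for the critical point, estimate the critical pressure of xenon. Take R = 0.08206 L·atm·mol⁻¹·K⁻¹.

For a van der Waals gas, P_c = a/(27b²).
P_c = 4.17/(27×(0.0517)²) = 4.17/0.072168 = 57.78 atm

P_c ≈ 57.78 atm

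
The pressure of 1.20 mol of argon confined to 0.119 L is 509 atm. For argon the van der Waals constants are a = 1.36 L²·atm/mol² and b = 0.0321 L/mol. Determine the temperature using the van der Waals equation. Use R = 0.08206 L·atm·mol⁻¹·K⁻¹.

T ≈ 529.0 K

T = (P + a n²/V²)(V − nb)/(nR)
P + a n²/V² = 509 + (1.36)(1.20)²/(0.119)² = 647.30 atm
V − nb = 0.119 − (1.20)(0.0321) = 0.080480 L
T = (647.30)(0.080480)/((1.20)(0.08206)) = 529.0 K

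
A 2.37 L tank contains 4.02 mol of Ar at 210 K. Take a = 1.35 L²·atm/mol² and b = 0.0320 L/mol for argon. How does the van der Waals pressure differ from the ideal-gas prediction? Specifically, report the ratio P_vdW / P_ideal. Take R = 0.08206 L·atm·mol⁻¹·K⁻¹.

Ideal: P_ideal = nRT/V = (4.02)(0.08206)(210)/2.37 = 29.2300 atm
vdW: P = nRT/(V − nb) − a n²/V² = 69.2751/2.24136 − 21.8165/5.61690 = 30.9076 − 3.88408 = 27.0235 atm
Ratio = 27.0235/29.2300 = 0.9245

P_vdW / P_ideal ≈ 0.9245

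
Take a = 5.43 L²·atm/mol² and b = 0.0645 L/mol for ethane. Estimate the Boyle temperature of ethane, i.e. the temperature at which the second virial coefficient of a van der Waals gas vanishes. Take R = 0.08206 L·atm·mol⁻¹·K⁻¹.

T_B ≈ 1026 K

For a van der Waals gas the second virial coefficient B₂ = b − a/(RT) vanishes at T_B = a/(Rb).
T_B = 5.43/(0.08206×0.0645) = 5.43/0.0052929 = 1026 K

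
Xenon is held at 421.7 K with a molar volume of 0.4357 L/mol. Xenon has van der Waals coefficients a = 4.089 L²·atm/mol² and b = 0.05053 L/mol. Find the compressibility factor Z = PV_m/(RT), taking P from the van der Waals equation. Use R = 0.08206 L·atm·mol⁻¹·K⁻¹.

P = RT/(V_m − b) − a/V_m² = (0.08206)(421.7)/(0.4357 − 0.05053) − 4.089/(0.4357)²
  = 34.605/0.38517 − 21.540 = 89.843 − 21.540 = 68.303 atm
Z = PV_m/(RT) = (68.303)(0.4357)/((0.08206)(421.7)) = 29.760/34.605 = 0.8600

Z ≈ 0.8600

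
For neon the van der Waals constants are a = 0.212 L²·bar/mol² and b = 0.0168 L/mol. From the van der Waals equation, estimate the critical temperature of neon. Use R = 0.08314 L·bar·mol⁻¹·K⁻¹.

For a van der Waals gas, T_c = 8a/(27Rb).
T_c = 8×0.212/(27×0.08314×0.0168) = 1.6960/0.037712 = 44.97 K

T_c ≈ 44.97 K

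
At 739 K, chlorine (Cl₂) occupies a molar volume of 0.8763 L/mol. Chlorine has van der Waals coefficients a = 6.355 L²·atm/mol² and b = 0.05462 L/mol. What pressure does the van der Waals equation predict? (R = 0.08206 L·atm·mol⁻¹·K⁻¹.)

P ≈ 65.53 atm

P = RT/(V_m − b) − a/V_m²
RT/(V_m − b) = (0.08206)(739)/(0.8763 − 0.05462) = 60.642/0.82168 = 73.802 atm
a/V_m² = 6.355/(0.8763)² = 8.2758 atm
P = 73.802 − 8.2758 = 65.53 atm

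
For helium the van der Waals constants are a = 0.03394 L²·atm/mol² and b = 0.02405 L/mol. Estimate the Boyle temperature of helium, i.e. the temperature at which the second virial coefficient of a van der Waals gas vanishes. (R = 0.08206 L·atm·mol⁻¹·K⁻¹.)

T_B ≈ 17.20 K

For a van der Waals gas the second virial coefficient B₂ = b − a/(RT) vanishes at T_B = a/(Rb).
T_B = 0.03394/(0.08206×0.02405) = 0.03394/0.0019735 = 17.20 K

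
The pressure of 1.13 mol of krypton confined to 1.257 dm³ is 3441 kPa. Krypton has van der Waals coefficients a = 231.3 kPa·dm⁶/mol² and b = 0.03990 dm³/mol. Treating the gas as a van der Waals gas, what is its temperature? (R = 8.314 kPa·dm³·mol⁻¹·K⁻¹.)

T ≈ 468.0 K

T = (P + a n²/V²)(V − nb)/(nR)
P + a n²/V² = 3441 + (231.3)(1.13)²/(1.257)² = 3627.9 kPa
V − nb = 1.257 − (1.13)(0.03990) = 1.2119 dm³
T = (3627.9)(1.2119)/((1.13)(8.314)) = 468.0 K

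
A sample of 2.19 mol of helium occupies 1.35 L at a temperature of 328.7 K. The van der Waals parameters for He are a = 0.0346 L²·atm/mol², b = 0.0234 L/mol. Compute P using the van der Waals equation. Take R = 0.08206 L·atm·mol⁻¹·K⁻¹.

P = nRT/(V − nb) − a n²/V²
nRT/(V − nb) = (2.19)(0.08206)(328.7)/(1.35 − 2.19×0.0234) = 59.071/1.2988 = 45.481 atm
a n²/V² = (0.0346)(2.19)²/(1.35)² = 0.091054 atm
P = 45.481 − 0.091054 = 45.39 atm

P ≈ 45.39 atm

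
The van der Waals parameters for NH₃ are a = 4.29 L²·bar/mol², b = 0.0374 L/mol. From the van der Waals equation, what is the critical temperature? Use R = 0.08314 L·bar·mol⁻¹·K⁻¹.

For a van der Waals gas, T_c = 8a/(27Rb).
T_c = 8×4.29/(27×0.08314×0.0374) = 34.320/0.083955 = 408.8 K

T_c ≈ 408.8 K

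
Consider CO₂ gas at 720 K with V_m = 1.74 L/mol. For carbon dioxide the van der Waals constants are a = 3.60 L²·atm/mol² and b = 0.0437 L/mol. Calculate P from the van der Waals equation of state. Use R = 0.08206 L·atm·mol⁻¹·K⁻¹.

P = RT/(V_m − b) − a/V_m²
RT/(V_m − b) = (0.08206)(720)/(1.74 − 0.0437) = 59.083/1.6963 = 34.831 atm
a/V_m² = 3.60/(1.74)² = 1.1891 atm
P = 34.831 − 1.1891 = 33.64 atm

P ≈ 33.64 atm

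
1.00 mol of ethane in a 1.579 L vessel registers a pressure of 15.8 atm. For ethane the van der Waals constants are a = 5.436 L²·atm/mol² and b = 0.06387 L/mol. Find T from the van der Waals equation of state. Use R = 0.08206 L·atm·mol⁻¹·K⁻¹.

T ≈ 332.0 K

T = (P + a n²/V²)(V − nb)/(nR)
P + a n²/V² = 15.8 + (5.436)(1.00)²/(1.579)² = 17.980 atm
V − nb = 1.579 − (1.00)(0.06387) = 1.5151 L
T = (17.980)(1.5151)/((1.00)(0.08206)) = 332.0 K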